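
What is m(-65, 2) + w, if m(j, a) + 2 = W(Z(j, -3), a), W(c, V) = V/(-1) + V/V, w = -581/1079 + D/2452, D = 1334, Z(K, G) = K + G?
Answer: -47725/15938 ≈ -2.9944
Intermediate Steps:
Z(K, G) = G + K
w = 89/15938 (w = -581/1079 + 1334/2452 = -581*1/1079 + 1334*(1/2452) = -7/13 + 667/1226 = 89/15938 ≈ 0.0055841)
W(c, V) = 1 - V (W(c, V) = V*(-1) + 1 = -V + 1 = 1 - V)
m(j, a) = -1 - a (m(j, a) = -2 + (1 - a) = -1 - a)
m(-65, 2) + w = (-1 - 1*2) + 89/15938 = (-1 - 2) + 89/15938 = -3 + 89/15938 = -47725/15938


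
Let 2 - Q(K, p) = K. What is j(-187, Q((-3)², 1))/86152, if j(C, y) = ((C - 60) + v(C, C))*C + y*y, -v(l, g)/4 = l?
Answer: -46819/43076 ≈ -1.0869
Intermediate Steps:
Q(K, p) = 2 - K
v(l, g) = -4*l
j(C, y) = y² + C*(-60 - 3*C) (j(C, y) = ((C - 60) - 4*C)*C + y*y = ((-60 + C) - 4*C)*C + y² = (-60 - 3*C)*C + y² = C*(-60 - 3*C) + y² = y² + C*(-60 - 3*C))
j(-187, Q((-3)², 1))/86152 = ((2 - 1*(-3)²)² - 60*(-187) - 3*(-187)²)/86152 = ((2 - 1*9)² + 11220 - 3*34969)*(1/86152) = ((2 - 9)² + 11220 - 104907)*(1/86152) = ((-7)² + 11220 - 104907)*(1/86152) = (49 + 11220 - 104907)*(1/86152) = -93638*1/86152 = -46819/43076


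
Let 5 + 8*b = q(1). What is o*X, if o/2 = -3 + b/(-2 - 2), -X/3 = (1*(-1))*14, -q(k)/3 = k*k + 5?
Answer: -1533/8 ≈ -191.63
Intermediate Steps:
q(k) = -15 - 3*k² (q(k) = -3*(k*k + 5) = -3*(k² + 5) = -3*(5 + k²) = -15 - 3*k²)
X = 42 (X = -3*1*(-1)*14 = -(-3)*14 = -3*(-14) = 42)
b = -23/8 (b = -5/8 + (-15 - 3*1²)/8 = -5/8 + (-15 - 3*1)/8 = -5/8 + (-15 - 3)/8 = -5/8 + (⅛)*(-18) = -5/8 - 9/4 = -23/8 ≈ -2.8750)
o = -73/16 (o = 2*(-3 - 23/8/(-2 - 2)) = 2*(-3 - 23/8/(-4)) = 2*(-3 - ¼*(-23/8)) = 2*(-3 + 23/32) = 2*(-73/32) = -73/16 ≈ -4.5625)
o*X = -73/16*42 = -1533/8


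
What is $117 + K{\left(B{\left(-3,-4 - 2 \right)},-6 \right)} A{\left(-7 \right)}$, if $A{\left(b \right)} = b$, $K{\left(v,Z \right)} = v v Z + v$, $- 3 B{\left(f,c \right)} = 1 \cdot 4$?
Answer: $201$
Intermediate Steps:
$B{\left(f,c \right)} = - \frac{4}{3}$ ($B{\left(f,c \right)} = - \frac{1 \cdot 4}{3} = \left(- \frac{1}{3}\right) 4 = - \frac{4}{3}$)
$K{\left(v,Z \right)} = v + Z v^{2}$ ($K{\left(v,Z \right)} = v^{2} Z + v = Z v^{2} + v = v + Z v^{2}$)
$117 + K{\left(B{\left(-3,-4 - 2 \right)},-6 \right)} A{\left(-7 \right)} = 117 + - \frac{4 \left(1 - -8\right)}{3} \left(-7\right) = 117 + - \frac{4 \left(1 + 8\right)}{3} \left(-7\right) = 117 + \left(- \frac{4}{3}\right) 9 \left(-7\right) = 117 - -84 = 117 + 84 = 201$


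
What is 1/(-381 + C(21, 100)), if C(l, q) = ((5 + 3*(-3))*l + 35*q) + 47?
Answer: 1/3082 ≈ 0.00032446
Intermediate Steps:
C(l, q) = 47 - 4*l + 35*q (C(l, q) = ((5 - 9)*l + 35*q) + 47 = (-4*l + 35*q) + 47 = 47 - 4*l + 35*q)
1/(-381 + C(21, 100)) = 1/(-381 + (47 - 4*21 + 35*100)) = 1/(-381 + (47 - 84 + 3500)) = 1/(-381 + 3463) = 1/3082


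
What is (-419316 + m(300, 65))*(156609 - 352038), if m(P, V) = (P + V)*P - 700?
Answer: 60683831364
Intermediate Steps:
m(P, V) = -700 + P*(P + V) (m(P, V) = P*(P + V) - 700 = -700 + P*(P + V))
(-419316 + m(300, 65))*(156609 - 352038) = (-419316 + (-700 + 300² + 300*65))*(156609 - 352038) = (-419316 + (-700 + 90000 + 19500))*(-195429) = (-419316 + 108800)*(-195429) = -310516*(-195429) = 60683831364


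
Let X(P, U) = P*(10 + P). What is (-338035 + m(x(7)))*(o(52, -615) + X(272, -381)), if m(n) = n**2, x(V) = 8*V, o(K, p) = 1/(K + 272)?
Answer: -924771381467/36 ≈ -2.5688e+10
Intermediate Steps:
o(K, p) = 1/(272 + K)
(-338035 + m(x(7)))*(o(52, -615) + X(272, -381)) = (-338035 + (8*7)**2)*(1/(272 + 52) + 272*(10 + 272)) = (-338035 + 56**2)*(1/324 + 272*282) = (-338035 + 3136)*(1/324 + 76704) = -334899*24852097/324 = -924771381467/36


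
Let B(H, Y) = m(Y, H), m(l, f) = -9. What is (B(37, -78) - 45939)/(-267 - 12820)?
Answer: 45948/13087 ≈ 3.5110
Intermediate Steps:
B(H, Y) = -9
(B(37, -78) - 45939)/(-267 - 12820) = (-9 - 45939)/(-267 - 12820) = -45948/(-13087) = -45948*(-1/13087) = 45948/13087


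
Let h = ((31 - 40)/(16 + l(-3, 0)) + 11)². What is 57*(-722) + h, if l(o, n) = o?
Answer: -6937070/169 ≈ -41048.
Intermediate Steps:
h = 17956/169 (h = ((31 - 40)/(16 - 3) + 11)² = (-9/13 + 11)² = (134/13)² = 17956/169 ≈ 106.25)
57*(-722) + h = 57*(-722) + 17956/169 = -41154 + 17956/169 = -6937070/169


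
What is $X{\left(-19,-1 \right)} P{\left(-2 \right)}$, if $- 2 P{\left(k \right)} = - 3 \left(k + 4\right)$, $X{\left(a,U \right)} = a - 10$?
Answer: $-87$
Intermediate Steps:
$X{\left(a,U \right)} = -10 + a$
$P{\left(k \right)} = 6 + \frac{3 k}{2}$ ($P{\left(k \right)} = - \frac{\left(-3\right) \left(k + 4\right)}{2} = - \frac{\left(-3\right) \left(4 + k\right)}{2} = - \frac{-12 - 3 k}{2} = 6 + \frac{3 k}{2}$)
$X{\left(-19,-1 \right)} P{\left(-2 \right)} = \left(-10 - 19\right) \left(6 + \frac{3}{2} \left(-2\right)\right) = - 29 \left(6 - 3\right) = \left(-29\right) 3 = -87$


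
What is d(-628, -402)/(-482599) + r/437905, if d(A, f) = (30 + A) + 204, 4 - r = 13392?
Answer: -483730834/16256347315 ≈ -0.029756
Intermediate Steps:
r = -13388 (r = 4 - 1*13392 = 4 - 13392 = -13388)
d(A, f) = 234 + A
d(-628, -402)/(-482599) + r/437905 = (234 - 628)/(-482599) - 13388/437905 = -394*(-1/482599) - 13388*1/437905 = 394/482599 - 13388/437905 = -483730834/16256347315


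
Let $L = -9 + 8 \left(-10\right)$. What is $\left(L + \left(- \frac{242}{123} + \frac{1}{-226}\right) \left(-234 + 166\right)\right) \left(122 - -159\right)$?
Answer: $\frac{176102419}{13899} \approx 12670.0$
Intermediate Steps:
$L = -89$ ($L = -9 - 80 = -89$)
$\left(L + \left(- \frac{242}{123} + \frac{1}{-226}\right) \left(-234 + 166\right)\right) \left(122 - -159\right) = \left(-89 + \left(- \frac{242}{123} + \frac{1}{-226}\right) \left(-234 + 166\right)\right) \left(122 - -159\right) = \left(-89 + \left(\left(-242\right) \frac{1}{123} - \frac{1}{226}\right) \left(-68\right)\right) \left(122 + 159\right) = \left(-89 + \left(- \frac{242}{123} - \frac{1}{226}\right) \left(-68\right)\right) 281 = \left(-89 - - \frac{1863710}{13899}\right) 281 = \left(-89 + \frac{1863710}{13899}\right) 281 = \frac{626699}{13899} \cdot 281 = \frac{176102419}{13899}$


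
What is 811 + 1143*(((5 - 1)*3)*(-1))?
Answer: -12905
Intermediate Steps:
811 + 1143*(((5 - 1)*3)*(-1)) = 811 + 1143*((4*3)*(-1)) = 811 + 1143*(12*(-1)) = 811 + 1143*(-12) = 811 - 13716 = -12905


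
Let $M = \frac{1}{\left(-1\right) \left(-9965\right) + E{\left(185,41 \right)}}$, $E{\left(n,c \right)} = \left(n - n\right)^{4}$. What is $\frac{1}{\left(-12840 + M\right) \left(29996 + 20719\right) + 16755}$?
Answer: $- \frac{1993}{1297769532942} \approx -1.5357 \cdot 10^{-9}$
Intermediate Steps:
$E{\left(n,c \right)} = 0$ ($E{\left(n,c \right)} = 0^{4} = 0$)
$M = \frac{1}{9965}$ ($M = \frac{1}{\left(-1\right) \left(-9965\right) + 0} = \frac{1}{9965 + 0} = \frac{1}{9965} \approx 0.00010035$)
$\frac{1}{\left(-12840 + M\right) \left(29996 + 20719\right) + 16755} = \frac{1}{\left(-12840 + \frac{1}{9965}\right) \left(29996 + 20719\right) + 16755} = \frac{1}{\left(- \frac{127950599}{9965}\right) 50715 + 16755} = \frac{1}{- \frac{1297802925657}{1993} + 16755} = \frac{1}{- \frac{1297769532942}{1993}} = - \frac{1993}{1297769532942}$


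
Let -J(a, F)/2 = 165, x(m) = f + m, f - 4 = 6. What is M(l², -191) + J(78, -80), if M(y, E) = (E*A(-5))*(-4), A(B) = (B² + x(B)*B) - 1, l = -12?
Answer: -1094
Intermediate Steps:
f = 10 (f = 4 + 6 = 10)
x(m) = 10 + m
A(B) = -1 + B² + B*(10 + B) (A(B) = (B² + (10 + B)*B) - 1 = (B² + B*(10 + B)) - 1 = -1 + B² + B*(10 + B))
J(a, F) = -330 (J(a, F) = -2*165 = -330)
M(y, E) = 4*E (M(y, E) = (E*(-1 + (-5)² - 5*(10 - 5)))*(-4) = (E*(-1 + 25 - 5*5))*(-4) = (E*(-1 + 25 - 25))*(-4) = (E*(-1))*(-4) = -E*(-4) = 4*E)
M(l², -191) + J(78, -80) = 4*(-191) - 330 = -764 - 330 = -1094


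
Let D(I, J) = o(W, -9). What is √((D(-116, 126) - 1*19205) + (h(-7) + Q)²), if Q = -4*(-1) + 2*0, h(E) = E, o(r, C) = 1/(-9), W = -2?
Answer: I*√172765/3 ≈ 138.55*I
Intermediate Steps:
o(r, C) = -⅑
D(I, J) = -⅑
Q = 4 (Q = 4 + 0 = 4)
√((D(-116, 126) - 1*19205) + (h(-7) + Q)²) = √((-⅑ - 1*19205) + (-7 + 4)²) = √((-⅑ - 19205) + (-3)²) = √(-172846/9 + 9) = √(-172765/9) = I*√172765/3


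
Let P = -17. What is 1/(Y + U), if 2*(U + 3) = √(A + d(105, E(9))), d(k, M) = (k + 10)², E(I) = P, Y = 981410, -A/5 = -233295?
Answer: 20881/20492753292 - 5*√11797/963159404724 ≈ 1.0184e-6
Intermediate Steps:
A = 1166475 (A = -5*(-233295) = 1166475)
E(I) = -17
d(k, M) = (10 + k)²
U = -3 + 5*√11797 (U = -3 + √(1166475 + (10 + 105)²)/2 = -3 + √(1166475 + 115²)/2 = -3 + √(1166475 + 13225)/2 = -3 + √1179700/2 = -3 + (10*√11797)/2 = -3 + 5*√11797 ≈ 540.07)
1/(Y + U) = 1/(981410 + (-3 + 5*√11797)) = 1/(981407 + 5*√11797)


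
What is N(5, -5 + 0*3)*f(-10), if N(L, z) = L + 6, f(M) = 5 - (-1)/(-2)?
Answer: 99/2 ≈ 49.500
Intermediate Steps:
f(M) = 9/2 (f(M) = 5 - (-1)*(-1)/2 = 5 - 1*½ = 5 - ½ = 9/2)
N(L, z) = 6 + L
N(5, -5 + 0*3)*f(-10) = (6 + 5)*(9/2) = 11*(9/2) = 99/2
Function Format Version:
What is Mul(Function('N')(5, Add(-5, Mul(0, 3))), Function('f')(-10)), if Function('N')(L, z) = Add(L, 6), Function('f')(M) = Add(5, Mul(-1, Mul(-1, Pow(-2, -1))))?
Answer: Rational(99, 2) ≈ 49.500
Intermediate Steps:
Function('f')(M) = Rational(9, 2) (Function('f')(M) = Add(5, Mul(-1, Mul(-1, Rational(-1, 2)))) = Add(5, Mul(-1, Rational(1, 2))) = Add(5, Rational(-1, 2)) = Rational(9, 2))
Function('N')(L, z) = Add(6, L)
Mul(Function('N')(5, Add(-5, Mul(0, 3))), Function('f')(-10)) = Mul(Add(6, 5), Rational(9, 2)) = Mul(11, Rational(9, 2)) = Rational(99, 2)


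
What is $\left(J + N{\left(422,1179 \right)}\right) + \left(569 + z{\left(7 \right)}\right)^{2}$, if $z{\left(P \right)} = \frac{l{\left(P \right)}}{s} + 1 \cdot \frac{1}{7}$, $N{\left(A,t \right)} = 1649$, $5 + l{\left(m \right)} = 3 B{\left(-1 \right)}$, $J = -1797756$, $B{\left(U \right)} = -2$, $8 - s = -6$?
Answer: $- \frac{288723123}{196} \approx -1.4731 \cdot 10^{6}$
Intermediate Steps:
$s = 14$ ($s = 8 - -6 = 8 + 6 = 14$)
$l{\left(m \right)} = -11$ ($l{\left(m \right)} = -5 + 3 \left(-2\right) = -5 - 6 = -11$)
$z{\left(P \right)} = - \frac{9}{14}$ ($z{\left(P \right)} = - \frac{11}{14} + 1 \cdot \frac{1}{7} = \left(-11\right) \frac{1}{14} + 1 \cdot \frac{1}{7} = - \frac{11}{14} + \frac{1}{7} = - \frac{9}{14}$)
$\left(J + N{\left(422,1179 \right)}\right) + \left(569 + z{\left(7 \right)}\right)^{2} = \left(-1797756 + 1649\right) + \left(569 - \frac{9}{14}\right)^{2} = -1796107 + \left(\frac{7957}{14}\right)^{2} = -1796107 + \frac{63313849}{196} = - \frac{288723123}{196}$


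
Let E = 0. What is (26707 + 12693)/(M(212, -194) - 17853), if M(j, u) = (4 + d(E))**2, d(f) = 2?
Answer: -39400/17817 ≈ -2.2114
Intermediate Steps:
M(j, u) = 36 (M(j, u) = (4 + 2)**2 = 6**2 = 36)
(26707 + 12693)/(M(212, -194) - 17853) = (26707 + 12693)/(36 - 17853) = 39400/(-17817) = 39400*(-1/17817) = -39400/17817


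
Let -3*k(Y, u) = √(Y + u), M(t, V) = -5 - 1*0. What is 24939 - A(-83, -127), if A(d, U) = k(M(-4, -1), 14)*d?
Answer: 24856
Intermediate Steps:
M(t, V) = -5 (M(t, V) = -5 + 0 = -5)
k(Y, u) = -√(Y + u)/3
A(d, U) = -d (A(d, U) = (-√(-5 + 14)/3)*d = (-√9/3)*d = (-⅓*3)*d = -d)
24939 - A(-83, -127) = 24939 - (-1)*(-83) = 24939 - 1*83 = 24939 - 83 = 24856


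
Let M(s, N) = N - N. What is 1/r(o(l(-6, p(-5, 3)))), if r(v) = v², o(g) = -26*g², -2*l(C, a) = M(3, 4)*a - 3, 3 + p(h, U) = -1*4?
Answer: 4/13689 ≈ 0.00029221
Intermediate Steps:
M(s, N) = 0
p(h, U) = -7 (p(h, U) = -3 - 1*4 = -3 - 4 = -7)
l(C, a) = 3/2 (l(C, a) = -(0*a - 3)/2 = -(0 - 3)/2 = -½*(-3) = 3/2)
1/r(o(l(-6, p(-5, 3)))) = 1/((-26*(3/2)²)²) = 1/((-26*9/4)²) = 1/((-117/2)²) = 1/(13689/4) = 4/13689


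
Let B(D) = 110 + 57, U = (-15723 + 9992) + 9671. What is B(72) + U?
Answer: 4107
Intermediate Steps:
U = 3940 (U = -5731 + 9671 = 3940)
B(D) = 167
B(72) + U = 167 + 3940 = 4107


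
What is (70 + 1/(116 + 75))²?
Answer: 178783641/36481 ≈ 4900.7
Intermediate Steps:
(70 + 1/(116 + 75))² = (70 + 1/191)² = (13371/191)² = 178783641/36481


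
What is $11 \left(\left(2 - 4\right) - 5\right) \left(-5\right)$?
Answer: $385$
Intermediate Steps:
$11 \left(\left(2 - 4\right) - 5\right) \left(-5\right) = 11 \left(-2 - 5\right) \left(-5\right) = 11 \left(-7\right) \left(-5\right) = \left(-77\right) \left(-5\right) = 385$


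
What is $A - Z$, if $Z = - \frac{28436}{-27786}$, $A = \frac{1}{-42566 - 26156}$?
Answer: $- \frac{977103289}{954754746} \approx -1.0234$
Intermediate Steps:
$A = - \frac{1}{68722}$ ($A = \frac{1}{-68722} = - \frac{1}{68722} \approx -1.4551 \cdot 10^{-5}$)
$Z = \frac{14218}{13893}$ ($Z = \left(-28436\right) \left(- \frac{1}{27786}\right) = \frac{14218}{13893} \approx 1.0234$)
$A - Z = - \frac{1}{68722} - \frac{14218}{13893} = - \frac{977103289}{954754746}$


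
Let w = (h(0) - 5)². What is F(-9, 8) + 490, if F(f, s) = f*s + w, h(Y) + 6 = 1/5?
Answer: 13366/25 ≈ 534.64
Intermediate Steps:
h(Y) = -29/5 (h(Y) = -6 + 1/5 = -6 + ⅕ = -29/5)
w = 2916/25 (w = (-29/5 - 5)² = (-54/5)² = 2916/25 ≈ 116.64)
F(f, s) = 2916/25 + f*s (F(f, s) = f*s + 2916/25 = 2916/25 + f*s)
F(-9, 8) + 490 = (2916/25 - 9*8) + 490 = (2916/25 - 72) + 490 = 1116/25 + 490 = 13366/25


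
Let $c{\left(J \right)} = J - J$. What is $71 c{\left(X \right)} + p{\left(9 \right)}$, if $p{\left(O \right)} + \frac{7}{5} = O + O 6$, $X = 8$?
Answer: $\frac{308}{5} \approx 61.6$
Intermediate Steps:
$c{\left(J \right)} = 0$
$p{\left(O \right)} = - \frac{7}{5} + 7 O$ ($p{\left(O \right)} = - \frac{7}{5} + \left(O + O 6\right) = - \frac{7}{5} + \left(O + 6 O\right) = - \frac{7}{5} + 7 O$)
$71 c{\left(X \right)} + p{\left(9 \right)} = 71 \cdot 0 + \left(- \frac{7}{5} + 7 \cdot 9\right) = 0 + \left(- \frac{7}{5} + 63\right) = 0 + \frac{308}{5} = \frac{308}{5}$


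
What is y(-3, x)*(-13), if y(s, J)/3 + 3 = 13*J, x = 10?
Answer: -4953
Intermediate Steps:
y(s, J) = -9 + 39*J (y(s, J) = -9 + 3*(13*J) = -9 + 39*J)
y(-3, x)*(-13) = (-9 + 39*10)*(-13) = (-9 + 390)*(-13) = 381*(-13) = -4953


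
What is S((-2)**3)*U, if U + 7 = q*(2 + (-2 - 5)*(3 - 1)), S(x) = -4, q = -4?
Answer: -164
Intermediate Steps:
U = 41 (U = -7 - 4*(2 + (-2 - 5)*(3 - 1)) = -7 - 4*(2 - 7*2) = -7 - 4*(2 - 14) = -7 - 4*(-12) = -7 + 48 = 41)
S((-2)**3)*U = -4*41 = -164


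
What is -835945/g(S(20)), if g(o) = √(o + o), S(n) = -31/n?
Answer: 835945*I*√310/31 ≈ 4.7479e+5*I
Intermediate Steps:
g(o) = √2*√o (g(o) = √(2*o) = √2*√o)
-835945/g(S(20)) = -835945*(-I*√310/31) = -(-835945)*I*√310/31 = 835945*I*√310/31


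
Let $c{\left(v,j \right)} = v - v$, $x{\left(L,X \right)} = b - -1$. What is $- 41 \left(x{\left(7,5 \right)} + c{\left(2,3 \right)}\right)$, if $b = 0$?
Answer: $-41$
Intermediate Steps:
$x{\left(L,X \right)} = 1$ ($x{\left(L,X \right)} = 0 - -1 = 0 + 1 = 1$)
$c{\left(v,j \right)} = 0$
$- 41 \left(x{\left(7,5 \right)} + c{\left(2,3 \right)}\right) = - 41 \left(1 + 0\right) = \left(-41\right) 1 = -41$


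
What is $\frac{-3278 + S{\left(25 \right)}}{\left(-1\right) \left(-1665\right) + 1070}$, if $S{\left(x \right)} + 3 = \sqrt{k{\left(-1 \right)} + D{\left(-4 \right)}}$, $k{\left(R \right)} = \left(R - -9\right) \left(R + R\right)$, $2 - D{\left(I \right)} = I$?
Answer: $- \frac{3281}{2735} + \frac{i \sqrt{10}}{2735} \approx -1.1996 + 0.0011562 i$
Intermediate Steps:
$D{\left(I \right)} = 2 - I$
$k{\left(R \right)} = 2 R \left(9 + R\right)$ ($k{\left(R \right)} = \left(R + 9\right) 2 R = \left(9 + R\right) 2 R = 2 R \left(9 + R\right)$)
$S{\left(x \right)} = -3 + i \sqrt{10}$ ($S{\left(x \right)} = -3 + \sqrt{2 \left(-1\right) \left(9 - 1\right) + \left(2 - -4\right)} = -3 + \sqrt{2 \left(-1\right) 8 + \left(2 + 4\right)} = -3 + \sqrt{-16 + 6} = -3 + \sqrt{-10} = -3 + i \sqrt{10}$)
$\frac{-3278 + S{\left(25 \right)}}{\left(-1\right) \left(-1665\right) + 1070} = \frac{-3278 - \left(3 - i \sqrt{10}\right)}{\left(-1\right) \left(-1665\right) + 1070} = \frac{-3281 + i \sqrt{10}}{1665 + 1070} = \frac{-3281 + i \sqrt{10}}{2735} = \left(-3281 + i \sqrt{10}\right) \frac{1}{2735} = - \frac{3281}{2735} + \frac{i \sqrt{10}}{2735}$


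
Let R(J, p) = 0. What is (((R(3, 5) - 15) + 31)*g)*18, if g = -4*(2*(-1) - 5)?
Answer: 8064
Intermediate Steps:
g = 28 (g = -4*(-2 - 5) = -4*(-7) = 28)
(((R(3, 5) - 15) + 31)*g)*18 = (((0 - 15) + 31)*28)*18 = ((-15 + 31)*28)*18 = (16*28)*18 = 448*18 = 8064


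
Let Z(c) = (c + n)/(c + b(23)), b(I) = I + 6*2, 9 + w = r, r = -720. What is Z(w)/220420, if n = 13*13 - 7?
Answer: 567/152971480 ≈ 3.7066e-6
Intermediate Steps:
w = -729 (w = -9 - 720 = -729)
n = 162 (n = 169 - 7 = 162)
b(I) = 12 + I (b(I) = I + 12 = 12 + I)
Z(c) = (162 + c)/(35 + c) (Z(c) = (c + 162)/(c + (12 + 23)) = (162 + c)/(c + 35) = (162 + c)/(35 + c))
Z(w)/220420 = ((162 - 729)/(35 - 729))/220420 = (-567/(-694))*(1/220420) = -1/694*(-567)*(1/220420) = (567/694)*(1/220420) = 567/152971480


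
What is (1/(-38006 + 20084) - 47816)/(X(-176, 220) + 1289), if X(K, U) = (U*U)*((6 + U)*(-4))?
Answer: 856958353/784128917742 ≈ 0.0010929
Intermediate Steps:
X(K, U) = U²*(-24 - 4*U)
(1/(-38006 + 20084) - 47816)/(X(-176, 220) + 1289) = (1/(-38006 + 20084) - 47816)/(4*220²*(-6 - 1*220) + 1289) = (1/(-17922) - 47816)/(4*48400*(-6 - 220) + 1289) = (-1/17922 - 47816)/(4*48400*(-226) + 1289) = -856958353/(17922*(-43753600 + 1289)) = -856958353/17922/(-43752311) = -856958353/17922*(-1/43752311) = 856958353/784128917742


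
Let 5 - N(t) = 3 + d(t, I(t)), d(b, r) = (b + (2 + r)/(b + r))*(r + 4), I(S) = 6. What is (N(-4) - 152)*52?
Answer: -7800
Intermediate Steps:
d(b, r) = (4 + r)*(b + (2 + r)/(b + r)) (d(b, r) = (b + (2 + r)/(b + r))*(4 + r) = (4 + r)*(b + (2 + r)/(b + r)))
N(t) = 2 - (80 + 10*t**2 + 60*t)/(6 + t) (N(t) = 5 - (3 + (8 + 6**2 + 4*t**2 + 6*6 + t*6**2 + 6*t**2 + 4*t*6)/(t + 6)) = 5 - (3 + (8 + 36 + 4*t**2 + 36 + t*36 + 6*t**2 + 24*t)/(6 + t)) = 5 - (3 + (8 + 36 + 4*t**2 + 36 + 36*t + 6*t**2 + 24*t)/(6 + t)) = 5 - (3 + (80 + 10*t**2 + 60*t)/(6 + t)) = 5 + (-3 - (80 + 10*t**2 + 60*t)/(6 + t)) = 2 - (80 + 10*t**2 + 60*t)/(6 + t))
(N(-4) - 152)*52 = (2*(-34 - 29*(-4) - 5*(-4)**2)/(6 - 4) - 152)*52 = (2*(-34 + 116 - 5*16)/2 - 152)*52 = (2*(1/2)*(-34 + 116 - 80) - 152)*52 = (2*(1/2)*2 - 152)*52 = (2 - 152)*52 = -150*52 = -7800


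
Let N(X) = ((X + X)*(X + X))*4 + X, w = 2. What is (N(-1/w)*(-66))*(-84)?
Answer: 19404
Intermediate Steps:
N(X) = X + 16*X**2 (N(X) = ((2*X)*(2*X))*4 + X = (4*X**2)*4 + X = 16*X**2 + X = X + 16*X**2)
(N(-1/w)*(-66))*(-84) = (((-1/2)*(1 + 16*(-1/2)))*(-66))*(-84) = (((-1*1/2)*(1 + 16*(-1*1/2)))*(-66))*(-84) = (-(1 + 16*(-1/2))/2*(-66))*(-84) = (-(1 - 8)/2*(-66))*(-84) = (-1/2*(-7)*(-66))*(-84) = ((7/2)*(-66))*(-84) = -231*(-84) = 19404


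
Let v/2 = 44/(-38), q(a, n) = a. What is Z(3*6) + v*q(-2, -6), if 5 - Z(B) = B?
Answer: -159/19 ≈ -8.3684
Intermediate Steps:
Z(B) = 5 - B
v = -44/19 (v = 2*(44/(-38)) = 2*(44*(-1/38)) = 2*(-22/19) = -44/19 ≈ -2.3158)
Z(3*6) + v*q(-2, -6) = (5 - 3*6) - 44/19*(-2) = (5 - 1*18) + 88/19 = (5 - 18) + 88/19 = -13 + 88/19 = -159/19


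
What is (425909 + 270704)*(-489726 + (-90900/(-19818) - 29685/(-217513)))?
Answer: -81698312338612112039/239481813 ≈ -3.4115e+11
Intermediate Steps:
(425909 + 270704)*(-489726 + (-90900/(-19818) - 29685/(-217513))) = 696613*(-489726 + (-90900*(-1/19818) - 29685*(-1/217513))) = 696613*(-489726 + (5050/1101 + 29685/217513)) = 696613*(-489726 + 1131123835/239481813) = 696613*(-117279339229403/239481813) = -81698312338612112039/239481813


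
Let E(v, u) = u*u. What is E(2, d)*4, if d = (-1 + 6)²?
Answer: 2500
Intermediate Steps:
d = 25 (d = 5² = 25)
E(v, u) = u²
E(2, d)*4 = 25²*4 = 625*4 = 2500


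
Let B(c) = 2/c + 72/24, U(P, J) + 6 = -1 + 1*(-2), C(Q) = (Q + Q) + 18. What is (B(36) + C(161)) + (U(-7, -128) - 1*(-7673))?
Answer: 144127/18 ≈ 8007.1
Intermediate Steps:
C(Q) = 18 + 2*Q (C(Q) = 2*Q + 18 = 18 + 2*Q)
U(P, J) = -9 (U(P, J) = -6 + (-1 + 1*(-2)) = -6 + (-1 - 2) = -6 - 3 = -9)
B(c) = 3 + 2/c (B(c) = 2/c + 72*(1/24) = 2/c + 3 = 3 + 2/c)
(B(36) + C(161)) + (U(-7, -128) - 1*(-7673)) = ((3 + 2/36) + (18 + 2*161)) + (-9 - 1*(-7673)) = ((3 + 2*(1/36)) + (18 + 322)) + (-9 + 7673) = ((3 + 1/18) + 340) + 7664 = (55/18 + 340) + 7664 = 6175/18 + 7664 = 144127/18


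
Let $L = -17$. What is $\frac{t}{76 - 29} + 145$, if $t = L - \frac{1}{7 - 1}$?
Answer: $\frac{40787}{282} \approx 144.63$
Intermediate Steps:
$t = - \frac{103}{6}$ ($t = -17 - \frac{1}{7 - 1} = -17 - \frac{1}{6} = - \frac{103}{6} \approx -17.167$)
$\frac{t}{76 - 29} + 145 = - \frac{103}{6 \left(76 - 29\right)} + 145 = - \frac{103}{6 \cdot 47} + 145 = \left(- \frac{103}{6}\right) \frac{1}{47} + 145 = - \frac{103}{282} + 145 = \frac{40787}{282}$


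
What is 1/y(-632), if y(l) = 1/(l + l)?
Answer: -1264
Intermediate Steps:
y(l) = 1/(2*l)
1/y(-632) = 1/((1/2)/(-632)) = 1/((1/2)*(-1/632)) = 1/(-1/1264) = -1264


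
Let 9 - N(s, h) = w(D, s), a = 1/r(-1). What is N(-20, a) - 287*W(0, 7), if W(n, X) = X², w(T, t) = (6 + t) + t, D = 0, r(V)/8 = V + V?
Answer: -14020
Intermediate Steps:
r(V) = 16*V (r(V) = 8*(V + V) = 8*(2*V) = 16*V)
w(T, t) = 6 + 2*t
a = -1/16 (a = 1/(16*(-1)) = 1/(-16) = -1/16 ≈ -0.062500)
N(s, h) = 3 - 2*s (N(s, h) = 9 - (6 + 2*s) = 9 + (-6 - 2*s) = 3 - 2*s)
N(-20, a) - 287*W(0, 7) = (3 - 2*(-20)) - 287*7² = (3 + 40) - 287*49 = 43 - 14063 = -14020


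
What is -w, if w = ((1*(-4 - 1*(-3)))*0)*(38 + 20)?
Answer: 0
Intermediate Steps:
w = 0 (w = ((1*(-4 + 3))*0)*58 = ((1*(-1))*0)*58 = -1*0*58 = 0*58 = 0)
-w = -1*0 = 0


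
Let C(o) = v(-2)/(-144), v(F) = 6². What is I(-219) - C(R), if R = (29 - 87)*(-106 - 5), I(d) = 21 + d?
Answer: -791/4 ≈ -197.75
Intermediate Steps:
v(F) = 36
R = 6438 (R = -58*(-111) = 6438)
C(o) = -¼ (C(o) = 36/(-144) = 36*(-1/144) = -¼)
I(-219) - C(R) = (21 - 219) - 1*(-¼) = -198 + ¼ = -791/4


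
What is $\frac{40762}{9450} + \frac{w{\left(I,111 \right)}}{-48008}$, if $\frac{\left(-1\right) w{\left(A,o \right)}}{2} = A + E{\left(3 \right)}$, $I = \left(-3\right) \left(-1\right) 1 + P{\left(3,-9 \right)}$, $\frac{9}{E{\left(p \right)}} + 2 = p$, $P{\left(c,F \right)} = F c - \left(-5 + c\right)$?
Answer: $\frac{489164099}{113418900} \approx 4.3129$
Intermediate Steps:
$P{\left(c,F \right)} = 5 - c + F c$
$E{\left(p \right)} = \frac{9}{-2 + p}$
$I = -22$ ($I = \left(-3\right) \left(-1\right) 1 - 25 = 3 \cdot 1 - 25 = 3 - 25 = -22$)
$w{\left(A,o \right)} = -18 - 2 A$ ($w{\left(A,o \right)} = - 2 \left(A + \frac{9}{-2 + 3}\right) = - 2 \left(A + \frac{9}{1}\right) = - 2 \left(A + 9 \cdot 1\right) = - 2 \left(A + 9\right) = - 2 \left(9 + A\right) = -18 - 2 A$)
$\frac{40762}{9450} + \frac{w{\left(I,111 \right)}}{-48008} = \frac{40762}{9450} + \frac{-18 - -44}{-48008} = 40762 \cdot \frac{1}{9450} + \left(-18 + 44\right) \left(- \frac{1}{48008}\right) = \frac{20381}{4725} + 26 \left(- \frac{1}{48008}\right) = \frac{20381}{4725} - \frac{13}{24004} = \frac{489164099}{113418900}$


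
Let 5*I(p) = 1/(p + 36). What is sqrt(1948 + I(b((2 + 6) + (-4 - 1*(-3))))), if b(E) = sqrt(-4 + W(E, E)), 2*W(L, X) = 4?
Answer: sqrt(1948 + 1/(5*(36 + I*sqrt(2)))) ≈ 44.136 - 0.e-6*I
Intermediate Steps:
W(L, X) = 2 (W(L, X) = (1/2)*4 = 2)
b(E) = I*sqrt(2) (b(E) = sqrt(-4 + 2) = sqrt(-2) = I*sqrt(2))
I(p) = 1/(5*(36 + p)) (I(p) = 1/(5*(p + 36)) = 1/(5*(36 + p)))
sqrt(1948 + I(b((2 + 6) + (-4 - 1*(-3))))) = sqrt(1948 + 1/(5*(36 + I*sqrt(2))))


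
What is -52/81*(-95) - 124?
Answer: -5104/81 ≈ -63.012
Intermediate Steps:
-52/81*(-95) - 124 = 4940/81 - 124 = -5104/81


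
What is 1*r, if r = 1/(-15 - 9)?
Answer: -1/24 ≈ -0.041667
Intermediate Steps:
r = -1/24 (r = 1/(-24) = -1/24 ≈ -0.041667)
1*r = 1*(-1/24) = -1/24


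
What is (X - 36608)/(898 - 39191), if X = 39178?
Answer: -10/149 ≈ -0.067114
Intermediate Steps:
(X - 36608)/(898 - 39191) = (39178 - 36608)/(898 - 39191) = 2570/(-38293) = 2570*(-1/38293) = -10/149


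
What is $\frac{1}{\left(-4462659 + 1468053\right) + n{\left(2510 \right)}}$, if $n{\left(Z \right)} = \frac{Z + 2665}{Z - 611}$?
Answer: $- \frac{211}{631861291} \approx -3.3393 \cdot 10^{-7}$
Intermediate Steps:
$n{\left(Z \right)} = \frac{2665 + Z}{-611 + Z}$
$\frac{1}{\left(-4462659 + 1468053\right) + n{\left(2510 \right)}} = \frac{1}{\left(-4462659 + 1468053\right) + \frac{2665 + 2510}{-611 + 2510}} = \frac{1}{-2994606 + \frac{1}{1899} \cdot 5175} = \frac{1}{-2994606 + \frac{575}{211}} = \frac{1}{- \frac{631861291}{211}} = - \frac{211}{631861291}$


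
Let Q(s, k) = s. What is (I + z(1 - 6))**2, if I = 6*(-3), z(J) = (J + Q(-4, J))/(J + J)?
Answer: 29241/100 ≈ 292.41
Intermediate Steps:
z(J) = (-4 + J)/(2*J) (z(J) = (J - 4)/(J + J) = (-4 + J)/((2*J)) = (-4 + J)*(1/(2*J)) = (-4 + J)/(2*J))
I = -18
(I + z(1 - 6))**2 = (-18 + (-4 + (1 - 6))/(2*(1 - 6)))**2 = (-18 + (1/2)*(-4 - 5)/(-5))**2 = (-18 + (1/2)*(-1/5)*(-9))**2 = (-18 + 9/10)**2 = (-171/10)**2 = 29241/100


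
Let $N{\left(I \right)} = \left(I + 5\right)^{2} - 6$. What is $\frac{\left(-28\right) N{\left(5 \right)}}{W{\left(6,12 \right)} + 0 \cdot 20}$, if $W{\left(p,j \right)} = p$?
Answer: $- \frac{1316}{3} \approx -438.67$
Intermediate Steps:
$N{\left(I \right)} = -6 + \left(5 + I\right)^{2}$ ($N{\left(I \right)} = \left(5 + I\right)^{2} - 6 = -6 + \left(5 + I\right)^{2}$)
$\frac{\left(-28\right) N{\left(5 \right)}}{W{\left(6,12 \right)} + 0 \cdot 20} = \frac{\left(-28\right) \left(-6 + \left(5 + 5\right)^{2}\right)}{6 + 0 \cdot 20} = \frac{\left(-28\right) \left(-6 + 10^{2}\right)}{6 + 0} = \frac{\left(-28\right) \left(-6 + 100\right)}{6} = \left(-28\right) 94 \cdot \frac{1}{6} = \left(-2632\right) \frac{1}{6} = - \frac{1316}{3}$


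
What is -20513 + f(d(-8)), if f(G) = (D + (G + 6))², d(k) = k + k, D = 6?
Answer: -20497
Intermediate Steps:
d(k) = 2*k
f(G) = (12 + G)² (f(G) = (6 + (G + 6))² = (6 + (6 + G))² = (12 + G)²)
-20513 + f(d(-8)) = -20513 + (12 + 2*(-8))² = -20513 + (12 - 16)² = -20513 + (-4)² = -20513 + 16 = -20497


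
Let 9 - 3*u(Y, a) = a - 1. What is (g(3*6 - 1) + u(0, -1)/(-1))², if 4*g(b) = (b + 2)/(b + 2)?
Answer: 1681/144 ≈ 11.674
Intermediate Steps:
u(Y, a) = 10/3 - a/3 (u(Y, a) = 3 - (a - 1)/3 = 3 - (-1 + a)/3 = 3 + (⅓ - a/3) = 10/3 - a/3)
g(b) = ¼ (g(b) = ((b + 2)/(b + 2))/4 = ((2 + b)/(2 + b))/4 = (¼)*1 = ¼)
(g(3*6 - 1) + u(0, -1)/(-1))² = (¼ + (10/3 - ⅓*(-1))/(-1))² = (¼ + (10/3 + ⅓)*(-1))² = (¼ + (11/3)*(-1))² = (¼ - 11/3)² = (-41/12)² = 1681/144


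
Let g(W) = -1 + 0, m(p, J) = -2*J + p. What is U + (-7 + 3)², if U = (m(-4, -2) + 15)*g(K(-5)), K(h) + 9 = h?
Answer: 1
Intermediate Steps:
m(p, J) = p - 2*J
K(h) = -9 + h
g(W) = -1
U = -15 (U = ((-4 - 2*(-2)) + 15)*(-1) = ((-4 + 4) + 15)*(-1) = (0 + 15)*(-1) = 15*(-1) = -15)
U + (-7 + 3)² = -15 + (-7 + 3)² = -15 + (-4)² = -15 + 16 = 1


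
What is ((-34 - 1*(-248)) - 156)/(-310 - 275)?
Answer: -58/585 ≈ -0.099145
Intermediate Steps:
((-34 - 1*(-248)) - 156)/(-310 - 275) = ((-34 + 248) - 156)/(-585) = (214 - 156)*(-1/585) = 58*(-1/585) = -58/585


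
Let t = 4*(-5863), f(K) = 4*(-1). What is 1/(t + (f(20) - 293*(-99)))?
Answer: 1/5551 ≈ 0.00018015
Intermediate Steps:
f(K) = -4
t = -23452
1/(t + (f(20) - 293*(-99))) = 1/(-23452 + (-4 - 293*(-99))) = 1/(-23452 + (-4 + 29007)) = 1/(-23452 + 29003) = 1/5551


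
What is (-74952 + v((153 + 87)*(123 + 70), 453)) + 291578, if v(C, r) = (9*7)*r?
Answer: 245165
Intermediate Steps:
v(C, r) = 63*r
(-74952 + v((153 + 87)*(123 + 70), 453)) + 291578 = (-74952 + 63*453) + 291578 = (-74952 + 28539) + 291578 = -46413 + 291578 = 245165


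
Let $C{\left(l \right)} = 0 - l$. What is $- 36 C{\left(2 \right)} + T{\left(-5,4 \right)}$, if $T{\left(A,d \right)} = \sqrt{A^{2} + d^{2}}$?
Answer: $72 + \sqrt{41} \approx 78.403$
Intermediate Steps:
$C{\left(l \right)} = - l$
$- 36 C{\left(2 \right)} + T{\left(-5,4 \right)} = - 36 \left(\left(-1\right) 2\right) + \sqrt{\left(-5\right)^{2} + 4^{2}} = \left(-36\right) \left(-2\right) + \sqrt{25 + 16} = 72 + \sqrt{41}$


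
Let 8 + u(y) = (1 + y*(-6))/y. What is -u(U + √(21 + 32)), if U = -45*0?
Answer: 14 - √53/53 ≈ 13.863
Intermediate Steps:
U = 0 (U = -15*0 = 0)
u(y) = -8 + (1 - 6*y)/y (u(y) = -8 + (1 + y*(-6))/y = -8 + (1 - 6*y)/y)
-u(U + √(21 + 32)) = -(-14 + 1/(0 + √(21 + 32))) = -(-14 + 1/(0 + √53)) = -(-14 + 1/(√53)) = -(-14 + √53/53) = 14 - √53/53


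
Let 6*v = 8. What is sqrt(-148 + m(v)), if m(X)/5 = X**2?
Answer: 2*I*sqrt(313)/3 ≈ 11.795*I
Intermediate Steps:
v = 4/3 (v = (1/6)*8 = 4/3 ≈ 1.3333)
m(X) = 5*X**2
sqrt(-148 + m(v)) = sqrt(-148 + 5*(4/3)**2) = sqrt(-148 + 5*(16/9)) = sqrt(-148 + 80/9) = sqrt(-1252/9) = 2*I*sqrt(313)/3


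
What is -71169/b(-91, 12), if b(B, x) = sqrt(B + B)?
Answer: 10167*I*sqrt(182)/26 ≈ 5275.4*I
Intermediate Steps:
b(B, x) = sqrt(2)*sqrt(B) (b(B, x) = sqrt(2*B) = sqrt(2)*sqrt(B))
-71169/b(-91, 12) = -71169*(-I*sqrt(182)/182) = -(-10167)*I*sqrt(182)/26 = 10167*I*sqrt(182)/26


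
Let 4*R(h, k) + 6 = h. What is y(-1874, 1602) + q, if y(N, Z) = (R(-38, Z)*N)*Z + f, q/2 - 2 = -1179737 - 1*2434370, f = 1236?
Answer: 25796654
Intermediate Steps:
q = -7228210 (q = 4 + 2*(-1179737 - 1*2434370) = 4 + 2*(-1179737 - 2434370) = 4 + 2*(-3614107) = 4 - 7228214 = -7228210)
R(h, k) = -3/2 + h/4
y(N, Z) = 1236 - 11*N*Z (y(N, Z) = ((-3/2 + (¼)*(-38))*N)*Z + 1236 = ((-3/2 - 19/2)*N)*Z + 1236 = (-11*N)*Z + 1236 = -11*N*Z + 1236 = 1236 - 11*N*Z)
y(-1874, 1602) + q = (1236 - 11*(-1874)*1602) - 7228210 = (1236 + 33023628) - 7228210 = 33024864 - 7228210 = 25796654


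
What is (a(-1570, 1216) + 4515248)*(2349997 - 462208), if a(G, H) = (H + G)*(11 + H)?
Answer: 7703859252210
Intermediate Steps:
a(G, H) = (11 + H)*(G + H) (a(G, H) = (G + H)*(11 + H) = (11 + H)*(G + H))
(a(-1570, 1216) + 4515248)*(2349997 - 462208) = ((1216**2 + 11*(-1570) + 11*1216 - 1570*1216) + 4515248)*(2349997 - 462208) = ((1478656 - 17270 + 13376 - 1909120) + 4515248)*1887789 = (-434358 + 4515248)*1887789 = 4080890*1887789 = 7703859252210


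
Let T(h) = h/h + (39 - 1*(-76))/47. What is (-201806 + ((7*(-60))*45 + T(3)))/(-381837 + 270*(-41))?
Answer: 10373020/18466629 ≈ 0.56172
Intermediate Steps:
T(h) = 162/47 (T(h) = 1 + (39 + 76)*(1/47) = 1 + 115*(1/47) = 1 + 115/47 = 162/47)
(-201806 + ((7*(-60))*45 + T(3)))/(-381837 + 270*(-41)) = (-201806 + ((7*(-60))*45 + 162/47))/(-381837 + 270*(-41)) = (-201806 + (-420*45 + 162/47))/(-381837 - 11070) = (-201806 + (-18900 + 162/47))/(-392907) = (-201806 - 888138/47)*(-1/392907) = -10373020/47*(-1/392907) = 10373020/18466629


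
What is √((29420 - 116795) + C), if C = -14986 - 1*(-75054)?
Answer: I*√27307 ≈ 165.25*I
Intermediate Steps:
C = 60068 (C = -14986 + 75054 = 60068)
√((29420 - 116795) + C) = √((29420 - 116795) + 60068) = √(-87375 + 60068) = √(-27307) = I*√27307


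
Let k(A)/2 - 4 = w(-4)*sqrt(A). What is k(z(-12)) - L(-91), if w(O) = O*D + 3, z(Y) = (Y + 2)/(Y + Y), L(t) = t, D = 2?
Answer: 99 - 5*sqrt(15)/3 ≈ 92.545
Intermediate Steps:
z(Y) = (2 + Y)/(2*Y) (z(Y) = (2 + Y)/((2*Y)) = (2 + Y)*(1/(2*Y)) = (2 + Y)/(2*Y))
w(O) = 3 + 2*O (w(O) = O*2 + 3 = 2*O + 3 = 3 + 2*O)
k(A) = 8 - 10*sqrt(A) (k(A) = 8 + 2*((3 + 2*(-4))*sqrt(A)) = 8 + 2*((3 - 8)*sqrt(A)) = 8 + 2*(-5*sqrt(A)) = 8 - 10*sqrt(A))
k(z(-12)) - L(-91) = (8 - 10*sqrt(5)*sqrt(-1/(-12))) - 1*(-91) = (8 - 10*sqrt(15)/6) + 91 = (8 - 5*sqrt(15)/3) + 91 = 99 - 5*sqrt(15)/3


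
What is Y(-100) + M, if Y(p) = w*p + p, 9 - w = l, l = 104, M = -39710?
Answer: -30310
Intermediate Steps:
w = -95 (w = 9 - 1*104 = 9 - 104 = -95)
Y(p) = -94*p (Y(p) = -95*p + p = -94*p)
Y(-100) + M = -94*(-100) - 39710 = 9400 - 39710 = -30310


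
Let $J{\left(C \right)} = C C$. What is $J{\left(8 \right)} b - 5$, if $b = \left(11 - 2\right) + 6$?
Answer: $955$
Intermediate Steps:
$J{\left(C \right)} = C^{2}$
$b = 15$ ($b = 9 + 6 = 15$)
$J{\left(8 \right)} b - 5 = 8^{2} \cdot 15 - 5 = 64 \cdot 15 - 5 = 960 - 5 = 955$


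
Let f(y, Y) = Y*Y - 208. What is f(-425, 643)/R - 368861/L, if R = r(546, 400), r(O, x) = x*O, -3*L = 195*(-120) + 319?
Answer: -77379903893/1680296800 ≈ -46.051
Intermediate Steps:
L = 23081/3 (L = -(195*(-120) + 319)/3 = -(-23400 + 319)/3 = -⅓*(-23081) = 23081/3 ≈ 7693.7)
f(y, Y) = -208 + Y² (f(y, Y) = Y² - 208 = -208 + Y²)
r(O, x) = O*x
R = 218400 (R = 546*400 = 218400)
f(-425, 643)/R - 368861/L = (-208 + 643²)/218400 - 368861/23081/3 = (-208 + 413449)*(1/218400) - 368861*3/23081 = 413241*(1/218400) - 1106583/23081 = 137747/72800 - 1106583/23081 = -77379903893/1680296800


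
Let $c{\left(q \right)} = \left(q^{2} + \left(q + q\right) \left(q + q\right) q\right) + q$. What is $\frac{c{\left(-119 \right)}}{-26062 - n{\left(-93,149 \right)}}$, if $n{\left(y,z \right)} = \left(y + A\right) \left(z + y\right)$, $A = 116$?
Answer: $\frac{3363297}{13675} \approx 245.94$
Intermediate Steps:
$n{\left(y,z \right)} = \left(116 + y\right) \left(y + z\right)$ ($n{\left(y,z \right)} = \left(y + 116\right) \left(z + y\right) = \left(116 + y\right) \left(y + z\right)$)
$c{\left(q \right)} = q + q^{2} + 4 q^{3}$ ($c{\left(q \right)} = \left(q^{2} + 2 q 2 q q\right) + q = \left(q^{2} + 4 q^{2} q\right) + q = \left(q^{2} + 4 q^{3}\right) + q = q + q^{2} + 4 q^{3}$)
$\frac{c{\left(-119 \right)}}{-26062 - n{\left(-93,149 \right)}} = \frac{\left(-119\right) \left(1 - 119 + 4 \left(-119\right)^{2}\right)}{-26062 - \left(\left(-93\right)^{2} + 116 \left(-93\right) + 116 \cdot 149 - 13857\right)} = \frac{\left(-119\right) \left(1 - 119 + 4 \cdot 14161\right)}{-26062 - \left(8649 - 10788 + 17284 - 13857\right)} = \frac{\left(-119\right) \left(1 - 119 + 56644\right)}{-26062 - 1288} = \frac{\left(-119\right) 56526}{-26062 - 1288} = - \frac{6726594}{-27350} = \left(-6726594\right) \left(- \frac{1}{27350}\right) = \frac{3363297}{13675}$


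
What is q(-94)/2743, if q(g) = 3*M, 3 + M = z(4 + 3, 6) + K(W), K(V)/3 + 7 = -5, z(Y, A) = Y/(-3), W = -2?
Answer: -124/2743 ≈ -0.045206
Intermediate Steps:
z(Y, A) = -Y/3 (z(Y, A) = Y*(-⅓) = -Y/3)
K(V) = -36 (K(V) = -21 + 3*(-5) = -21 - 15 = -36)
M = -124/3 (M = -3 + (-(4 + 3)/3 - 36) = -3 + (-⅓*7 - 36) = -3 + (-7/3 - 36) = -3 - 115/3 = -124/3 ≈ -41.333)
q(g) = -124 (q(g) = 3*(-124/3) = -124)
q(-94)/2743 = -124/2743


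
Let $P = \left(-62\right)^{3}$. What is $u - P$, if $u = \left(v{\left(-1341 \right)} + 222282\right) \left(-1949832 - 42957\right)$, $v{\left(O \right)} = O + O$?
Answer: $-437616226072$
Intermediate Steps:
$P = -238328$
$v{\left(O \right)} = 2 O$
$u = -437616464400$ ($u = \left(2 \left(-1341\right) + 222282\right) \left(-1949832 - 42957\right) = \left(-2682 + 222282\right) \left(-1992789\right) = 219600 \left(-1992789\right) = -437616464400$)
$u - P = -437616464400 - -238328 = -437616464400 + 238328 = -437616226072$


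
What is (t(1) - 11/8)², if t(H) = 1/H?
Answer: 9/64 ≈ 0.14063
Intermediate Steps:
t(H) = 1/H
(t(1) - 11/8)² = (1/1 - 11/8)² = (1 - 11*⅛)² = (1 - 11/8)² = (-3/8)² = 9/64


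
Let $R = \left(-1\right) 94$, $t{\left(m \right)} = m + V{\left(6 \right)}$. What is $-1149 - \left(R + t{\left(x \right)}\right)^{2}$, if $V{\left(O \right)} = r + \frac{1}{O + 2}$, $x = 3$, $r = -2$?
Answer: $- \frac{625585}{64} \approx -9774.8$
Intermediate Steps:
$V{\left(O \right)} = -2 + \frac{1}{2 + O}$ ($V{\left(O \right)} = -2 + \frac{1}{O + 2} = -2 + \frac{1}{2 + O}$)
$t{\left(m \right)} = - \frac{15}{8} + m$ ($t{\left(m \right)} = m + \frac{-3 - 12}{2 + 6} = m + \frac{-3 - 12}{8} = m + \frac{1}{8} \left(-15\right) = m - \frac{15}{8} = - \frac{15}{8} + m$)
$R = -94$
$-1149 - \left(R + t{\left(x \right)}\right)^{2} = -1149 - \left(-94 + \left(- \frac{15}{8} + 3\right)\right)^{2} = -1149 - \left(-94 + \frac{9}{8}\right)^{2} = -1149 - \left(- \frac{743}{8}\right)^{2} = -1149 - \frac{552049}{64} = - \frac{625585}{64}$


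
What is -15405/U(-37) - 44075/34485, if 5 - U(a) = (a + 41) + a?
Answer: -5609645/13794 ≈ -406.67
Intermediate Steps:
U(a) = -36 - 2*a (U(a) = 5 - ((a + 41) + a) = 5 - ((41 + a) + a) = 5 - (41 + 2*a) = 5 + (-41 - 2*a) = -36 - 2*a)
-15405/U(-37) - 44075/34485 = -15405/(-36 - 2*(-37)) - 44075/34485 = -15405/(-36 + 74) - 44075*1/34485 = -15405/38 - 8815/6897 = -5609645/13794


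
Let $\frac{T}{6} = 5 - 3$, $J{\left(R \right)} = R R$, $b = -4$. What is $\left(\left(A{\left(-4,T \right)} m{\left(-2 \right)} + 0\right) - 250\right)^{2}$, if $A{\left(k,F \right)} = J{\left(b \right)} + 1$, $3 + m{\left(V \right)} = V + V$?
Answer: $136161$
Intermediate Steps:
$m{\left(V \right)} = -3 + 2 V$ ($m{\left(V \right)} = -3 + \left(V + V\right) = -3 + 2 V$)
$J{\left(R \right)} = R^{2}$
$T = 12$ ($T = 6 \left(5 - 3\right) = 6 \cdot 2 = 12$)
$A{\left(k,F \right)} = 17$ ($A{\left(k,F \right)} = \left(-4\right)^{2} + 1 = 16 + 1 = 17$)
$\left(\left(A{\left(-4,T \right)} m{\left(-2 \right)} + 0\right) - 250\right)^{2} = \left(\left(17 \left(-3 + 2 \left(-2\right)\right) + 0\right) - 250\right)^{2} = \left(\left(17 \left(-3 - 4\right) + 0\right) - 250\right)^{2} = \left(\left(17 \left(-7\right) + 0\right) - 250\right)^{2} = \left(\left(-119 + 0\right) - 250\right)^{2} = \left(-119 - 250\right)^{2} = \left(-369\right)^{2} = 136161$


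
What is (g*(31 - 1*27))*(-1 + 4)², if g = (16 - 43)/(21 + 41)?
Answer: -486/31 ≈ -15.677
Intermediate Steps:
g = -27/62 ≈ -0.43548
(g*(31 - 1*27))*(-1 + 4)² = (-27*(31 - 1*27)/62)*(-1 + 4)² = -27*(31 - 27)/62*3² = -27/62*4*9 = -54/31*9 = -486/31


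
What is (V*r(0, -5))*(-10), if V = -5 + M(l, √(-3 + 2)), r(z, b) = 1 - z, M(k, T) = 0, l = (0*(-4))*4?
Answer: 50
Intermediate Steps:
l = 0 (l = 0*4 = 0)
V = -5 (V = -5 + 0 = -5)
(V*r(0, -5))*(-10) = -5*(1 - 1*0)*(-10) = -5*(1 + 0)*(-10) = -5*1*(-10) = -5*(-10) = 50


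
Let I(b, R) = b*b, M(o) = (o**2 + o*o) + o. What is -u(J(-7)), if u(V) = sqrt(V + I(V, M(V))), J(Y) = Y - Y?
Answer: 0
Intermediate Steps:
M(o) = o + 2*o**2 (M(o) = (o**2 + o**2) + o = 2*o**2 + o = o + 2*o**2)
J(Y) = 0
I(b, R) = b**2
u(V) = sqrt(V + V**2)
-u(J(-7)) = -sqrt(0*(1 + 0)) = -sqrt(0*1) = -sqrt(0) = -1*0 = 0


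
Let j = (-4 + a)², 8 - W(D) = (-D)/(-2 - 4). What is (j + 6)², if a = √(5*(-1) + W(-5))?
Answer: 32857/36 - 620*√138/9 ≈ 103.43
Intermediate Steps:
W(D) = 8 - D/6 (W(D) = 8 - (-D)/(-2 - 4) = 8 - (-D)/(-6) = 8 - (-D)*(-1)/6 = 8 - D/6)
a = √138/6 (a = √(5*(-1) + (8 - ⅙*(-5))) = √(-5 + (8 + ⅚)) = √(-5 + 53/6) = √(23/6) = √138/6 ≈ 1.9579)
j = (-4 + √138/6)² ≈ 4.1702
(j + 6)² = ((24 - √138)²/36 + 6)² = (6 + (24 - √138)²/36)²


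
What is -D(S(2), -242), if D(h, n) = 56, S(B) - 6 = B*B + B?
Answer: -56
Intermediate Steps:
S(B) = 6 + B + B² (S(B) = 6 + (B*B + B) = 6 + (B² + B) = 6 + (B + B²) = 6 + B + B²)
-D(S(2), -242) = -1*56 = -56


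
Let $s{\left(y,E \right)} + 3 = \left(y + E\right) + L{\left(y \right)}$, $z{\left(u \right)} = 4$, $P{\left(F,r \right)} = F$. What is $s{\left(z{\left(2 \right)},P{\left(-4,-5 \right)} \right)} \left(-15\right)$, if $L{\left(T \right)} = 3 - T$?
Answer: $60$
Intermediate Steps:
$s{\left(y,E \right)} = E$ ($s{\left(y,E \right)} = -3 + \left(\left(y + E\right) - \left(-3 + y\right)\right) = -3 + \left(\left(E + y\right) - \left(-3 + y\right)\right) = -3 + \left(3 + E\right) = E$)
$s{\left(z{\left(2 \right)},P{\left(-4,-5 \right)} \right)} \left(-15\right) = \left(-4\right) \left(-15\right) = 60$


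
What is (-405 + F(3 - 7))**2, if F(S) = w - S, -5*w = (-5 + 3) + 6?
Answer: 4036081/25 ≈ 1.6144e+5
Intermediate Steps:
w = -4/5 (w = -((-5 + 3) + 6)/5 = -(-2 + 6)/5 = -1/5*4 = -4/5 ≈ -0.80000)
F(S) = -4/5 - S
(-405 + F(3 - 7))**2 = (-405 + (-4/5 - (3 - 7)))**2 = (-405 + (-4/5 - 1*(-4)))**2 = (-405 + (-4/5 + 4))**2 = (-405 + 16/5)**2 = (-2009/5)**2 = 4036081/25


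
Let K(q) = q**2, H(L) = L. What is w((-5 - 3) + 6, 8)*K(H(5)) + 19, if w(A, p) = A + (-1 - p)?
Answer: -256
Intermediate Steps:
w(A, p) = -1 + A - p
w((-5 - 3) + 6, 8)*K(H(5)) + 19 = (-1 + ((-5 - 3) + 6) - 1*8)*5**2 + 19 = (-1 + (-8 + 6) - 8)*25 + 19 = (-1 - 2 - 8)*25 + 19 = -11*25 + 19 = -275 + 19 = -256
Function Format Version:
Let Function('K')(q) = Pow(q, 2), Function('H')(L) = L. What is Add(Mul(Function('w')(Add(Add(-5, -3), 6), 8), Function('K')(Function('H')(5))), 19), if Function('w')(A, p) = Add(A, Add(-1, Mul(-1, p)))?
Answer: -256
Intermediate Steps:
Function('w')(A, p) = Add(-1, A, Mul(-1, p))
Add(Mul(Function('w')(Add(Add(-5, -3), 6), 8), Function('K')(Function('H')(5))), 19) = Add(Mul(Add(-1, Add(Add(-5, -3), 6), Mul(-1, 8)), Pow(5, 2)), 19) = Add(Mul(Add(-1, Add(-8, 6), -8), 25), 19) = Add(Mul(Add(-1, -2, -8), 25), 19) = Add(Mul(-11, 25), 19) = Add(-275, 19) = -256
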